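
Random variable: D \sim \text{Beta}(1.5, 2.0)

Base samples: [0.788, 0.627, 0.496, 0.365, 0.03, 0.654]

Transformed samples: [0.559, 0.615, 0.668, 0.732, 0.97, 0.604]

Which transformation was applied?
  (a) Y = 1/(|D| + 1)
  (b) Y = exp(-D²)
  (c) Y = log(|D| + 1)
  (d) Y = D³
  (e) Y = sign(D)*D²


Checking option (a) Y = 1/(|D| + 1):
  D = 0.788 -> Y = 0.559 ✓
  D = 0.627 -> Y = 0.615 ✓
  D = 0.496 -> Y = 0.668 ✓
All samples match this transformation.

(a) 1/(|D| + 1)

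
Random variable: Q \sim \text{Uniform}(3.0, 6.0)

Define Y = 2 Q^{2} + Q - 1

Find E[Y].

E[Y] = 2*E[Q²] + 1*E[Q] - 1
E[Q] = 4.5
E[Q²] = Var(Q) + (E[Q])² = 0.75 + 20.25 = 21
E[Y] = 2*21 + 1*4.5 - 1 = 45.5

45.5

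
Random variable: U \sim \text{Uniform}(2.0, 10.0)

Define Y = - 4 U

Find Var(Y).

For Y = aU + b: Var(Y) = a² * Var(U)
Var(U) = (10 - 2)^2/12 = 5.3333333
Var(Y) = (-4)² * 5.3333333 = 16 * 5.3333333 = 85.333333

85.333333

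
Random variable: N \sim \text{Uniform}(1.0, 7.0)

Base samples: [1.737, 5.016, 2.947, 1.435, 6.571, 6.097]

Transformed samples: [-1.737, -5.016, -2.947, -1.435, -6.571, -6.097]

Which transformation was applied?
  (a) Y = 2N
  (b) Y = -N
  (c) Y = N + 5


Checking option (b) Y = -N:
  N = 1.737 -> Y = -1.737 ✓
  N = 5.016 -> Y = -5.016 ✓
  N = 2.947 -> Y = -2.947 ✓
All samples match this transformation.

(b) -N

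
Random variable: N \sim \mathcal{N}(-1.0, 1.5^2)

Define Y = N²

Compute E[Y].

E[N²] = Var(N) + (E[N])² = 2.25 + 1 = 3.25

3.25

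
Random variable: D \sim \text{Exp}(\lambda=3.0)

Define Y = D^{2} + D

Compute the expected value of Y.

E[Y] = 1*E[D²] + 1*E[D]
E[D] = 0.33333333
E[D²] = Var(D) + (E[D])² = 0.11111111 + 0.11111111 = 0.22222222
E[Y] = 1*0.22222222 + 1*0.33333333 = 0.55555556

0.55555556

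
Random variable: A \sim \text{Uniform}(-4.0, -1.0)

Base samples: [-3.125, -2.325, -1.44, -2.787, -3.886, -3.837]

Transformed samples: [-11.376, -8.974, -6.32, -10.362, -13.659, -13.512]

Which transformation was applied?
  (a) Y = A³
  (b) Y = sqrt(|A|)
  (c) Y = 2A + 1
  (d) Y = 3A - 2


Checking option (d) Y = 3A - 2:
  A = -3.125 -> Y = -11.376 ✓
  A = -2.325 -> Y = -8.974 ✓
  A = -1.44 -> Y = -6.32 ✓
All samples match this transformation.

(d) 3A - 2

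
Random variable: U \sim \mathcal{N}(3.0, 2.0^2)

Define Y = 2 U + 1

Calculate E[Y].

For Y = 2U + 1:
E[Y] = 2 * E[U] + 1
E[U] = 3.0 = 3
E[Y] = 2 * 3 + 1 = 7

7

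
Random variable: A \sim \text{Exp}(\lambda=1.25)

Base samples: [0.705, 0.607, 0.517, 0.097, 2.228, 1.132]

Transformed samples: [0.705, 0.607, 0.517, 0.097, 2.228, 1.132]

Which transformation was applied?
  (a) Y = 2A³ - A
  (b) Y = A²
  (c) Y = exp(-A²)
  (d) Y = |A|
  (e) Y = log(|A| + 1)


Checking option (d) Y = |A|:
  A = 0.705 -> Y = 0.705 ✓
  A = 0.607 -> Y = 0.607 ✓
  A = 0.517 -> Y = 0.517 ✓
All samples match this transformation.

(d) |A|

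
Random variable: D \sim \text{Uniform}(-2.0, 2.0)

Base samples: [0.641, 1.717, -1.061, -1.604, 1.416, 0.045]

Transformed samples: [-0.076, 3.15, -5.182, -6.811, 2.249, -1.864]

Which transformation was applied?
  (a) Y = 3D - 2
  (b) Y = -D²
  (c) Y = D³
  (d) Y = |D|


Checking option (a) Y = 3D - 2:
  D = 0.641 -> Y = -0.076 ✓
  D = 1.717 -> Y = 3.15 ✓
  D = -1.061 -> Y = -5.182 ✓
All samples match this transformation.

(a) 3D - 2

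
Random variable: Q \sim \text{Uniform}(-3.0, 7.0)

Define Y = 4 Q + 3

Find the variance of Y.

For Y = aQ + b: Var(Y) = a² * Var(Q)
Var(Q) = (7 + 3)^2/12 = 8.3333333
Var(Y) = 4² * 8.3333333 = 16 * 8.3333333 = 133.33333

133.33333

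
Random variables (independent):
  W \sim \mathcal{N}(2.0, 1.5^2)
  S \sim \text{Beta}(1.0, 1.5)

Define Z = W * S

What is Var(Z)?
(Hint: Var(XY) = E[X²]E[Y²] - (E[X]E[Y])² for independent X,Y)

Var(XY) = E[X²]E[Y²] - (E[X]E[Y])²
E[W] = 2, Var(W) = 2.25
E[S] = 0.4, Var(S) = 0.068571429
E[W²] = 2.25 + 2² = 6.25
E[S²] = 0.068571429 + 0.4² = 0.22857143
Var(Z) = 6.25*0.22857143 - (2*0.4)²
= 1.4285714 - 0.64 = 0.78857143

0.78857143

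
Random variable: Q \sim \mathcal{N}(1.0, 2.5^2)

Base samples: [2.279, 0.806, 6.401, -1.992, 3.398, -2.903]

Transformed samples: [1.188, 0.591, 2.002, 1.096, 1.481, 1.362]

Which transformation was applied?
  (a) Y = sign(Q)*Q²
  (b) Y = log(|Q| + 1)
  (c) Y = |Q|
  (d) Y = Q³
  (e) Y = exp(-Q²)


Checking option (b) Y = log(|Q| + 1):
  Q = 2.279 -> Y = 1.188 ✓
  Q = 0.806 -> Y = 0.591 ✓
  Q = 6.401 -> Y = 2.002 ✓
All samples match this transformation.

(b) log(|Q| + 1)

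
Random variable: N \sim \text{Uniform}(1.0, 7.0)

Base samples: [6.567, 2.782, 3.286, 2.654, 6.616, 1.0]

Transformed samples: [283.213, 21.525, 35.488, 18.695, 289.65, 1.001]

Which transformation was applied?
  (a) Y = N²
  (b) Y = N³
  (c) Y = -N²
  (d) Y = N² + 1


Checking option (b) Y = N³:
  N = 6.567 -> Y = 283.213 ✓
  N = 2.782 -> Y = 21.525 ✓
  N = 3.286 -> Y = 35.488 ✓
All samples match this transformation.

(b) N³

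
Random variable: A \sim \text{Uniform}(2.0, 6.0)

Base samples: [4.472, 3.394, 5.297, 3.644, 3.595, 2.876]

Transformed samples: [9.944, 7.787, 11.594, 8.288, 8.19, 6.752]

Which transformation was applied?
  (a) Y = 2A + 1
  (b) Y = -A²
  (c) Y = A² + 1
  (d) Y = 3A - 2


Checking option (a) Y = 2A + 1:
  A = 4.472 -> Y = 9.944 ✓
  A = 3.394 -> Y = 7.787 ✓
  A = 5.297 -> Y = 11.594 ✓
All samples match this transformation.

(a) 2A + 1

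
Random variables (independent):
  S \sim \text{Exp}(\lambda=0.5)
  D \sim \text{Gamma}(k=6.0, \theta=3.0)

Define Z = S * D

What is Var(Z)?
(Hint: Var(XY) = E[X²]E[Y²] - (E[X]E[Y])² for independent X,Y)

Var(XY) = E[X²]E[Y²] - (E[X]E[Y])²
E[S] = 2, Var(S) = 4
E[D] = 18, Var(D) = 54
E[S²] = 4 + 2² = 8
E[D²] = 54 + 18² = 378
Var(Z) = 8*378 - (2*18)²
= 3024 - 1296 = 1728

1728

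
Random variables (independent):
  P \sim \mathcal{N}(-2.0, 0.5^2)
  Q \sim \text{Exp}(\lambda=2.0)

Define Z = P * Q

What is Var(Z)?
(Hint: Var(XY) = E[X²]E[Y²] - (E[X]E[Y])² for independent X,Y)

Var(XY) = E[X²]E[Y²] - (E[X]E[Y])²
E[P] = -2, Var(P) = 0.25
E[Q] = 0.5, Var(Q) = 0.25
E[P²] = 0.25 + (-2)² = 4.25
E[Q²] = 0.25 + 0.5² = 0.5
Var(Z) = 4.25*0.5 - (-2*0.5)²
= 2.125 - 1 = 1.125

1.125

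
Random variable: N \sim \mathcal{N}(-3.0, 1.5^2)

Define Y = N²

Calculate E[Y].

E[N²] = Var(N) + (E[N])² = 2.25 + 9 = 11.25

11.25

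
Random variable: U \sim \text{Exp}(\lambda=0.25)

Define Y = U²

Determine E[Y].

Using E[X²] = Var(X) + (E[X])²:
E[U] = 4
Var(U) = 1/0.25^2 = 16
E[U²] = 16 + 4² = 16 + 16 = 32

32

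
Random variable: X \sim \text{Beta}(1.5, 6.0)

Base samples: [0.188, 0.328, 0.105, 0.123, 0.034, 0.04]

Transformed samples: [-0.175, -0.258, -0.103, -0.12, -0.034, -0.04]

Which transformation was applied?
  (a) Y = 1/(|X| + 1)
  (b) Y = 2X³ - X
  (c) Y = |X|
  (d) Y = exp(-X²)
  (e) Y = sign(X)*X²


Checking option (b) Y = 2X³ - X:
  X = 0.188 -> Y = -0.175 ✓
  X = 0.328 -> Y = -0.258 ✓
  X = 0.105 -> Y = -0.103 ✓
All samples match this transformation.

(b) 2X³ - X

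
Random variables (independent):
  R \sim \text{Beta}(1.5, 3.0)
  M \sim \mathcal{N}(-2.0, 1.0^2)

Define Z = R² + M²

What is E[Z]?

E[Z] = E[R²] + E[M²]
E[R²] = Var(R) + E[R]² = 0.04040404 + 0.11111111 = 0.15151515
E[M²] = Var(M) + E[M]² = 1 + 4 = 5
E[Z] = 0.15151515 + 5 = 5.1515152

5.1515152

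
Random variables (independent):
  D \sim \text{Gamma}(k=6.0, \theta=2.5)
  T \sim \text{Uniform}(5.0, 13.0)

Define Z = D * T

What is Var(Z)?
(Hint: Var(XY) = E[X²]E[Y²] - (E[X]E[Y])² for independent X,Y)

Var(XY) = E[X²]E[Y²] - (E[X]E[Y])²
E[D] = 15, Var(D) = 37.5
E[T] = 9, Var(T) = 5.3333333
E[D²] = 37.5 + 15² = 262.5
E[T²] = 5.3333333 + 9² = 86.333333
Var(Z) = 262.5*86.333333 - (15*9)²
= 22662.5 - 18225 = 4437.5

4437.5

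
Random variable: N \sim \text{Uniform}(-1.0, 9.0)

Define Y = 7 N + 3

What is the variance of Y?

For Y = aN + b: Var(Y) = a² * Var(N)
Var(N) = (9 + 1)^2/12 = 8.3333333
Var(Y) = 7² * 8.3333333 = 49 * 8.3333333 = 408.33333

408.33333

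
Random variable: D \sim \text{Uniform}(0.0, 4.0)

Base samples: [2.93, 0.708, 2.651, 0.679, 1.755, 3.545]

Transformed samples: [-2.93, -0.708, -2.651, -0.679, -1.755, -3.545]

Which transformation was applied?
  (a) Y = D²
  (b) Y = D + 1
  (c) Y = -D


Checking option (c) Y = -D:
  D = 2.93 -> Y = -2.93 ✓
  D = 0.708 -> Y = -0.708 ✓
  D = 2.651 -> Y = -2.651 ✓
All samples match this transformation.

(c) -D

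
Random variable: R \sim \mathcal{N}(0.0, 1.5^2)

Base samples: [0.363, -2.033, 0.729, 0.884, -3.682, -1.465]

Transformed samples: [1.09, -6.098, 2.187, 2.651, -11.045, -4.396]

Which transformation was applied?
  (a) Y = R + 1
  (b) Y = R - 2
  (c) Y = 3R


Checking option (c) Y = 3R:
  R = 0.363 -> Y = 1.09 ✓
  R = -2.033 -> Y = -6.098 ✓
  R = 0.729 -> Y = 2.187 ✓
All samples match this transformation.

(c) 3R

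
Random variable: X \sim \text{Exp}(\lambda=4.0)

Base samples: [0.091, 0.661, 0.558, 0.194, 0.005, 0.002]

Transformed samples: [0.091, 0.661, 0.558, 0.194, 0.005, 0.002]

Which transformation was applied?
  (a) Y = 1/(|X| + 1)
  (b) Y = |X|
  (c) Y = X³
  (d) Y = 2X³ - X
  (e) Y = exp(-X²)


Checking option (b) Y = |X|:
  X = 0.091 -> Y = 0.091 ✓
  X = 0.661 -> Y = 0.661 ✓
  X = 0.558 -> Y = 0.558 ✓
All samples match this transformation.

(b) |X|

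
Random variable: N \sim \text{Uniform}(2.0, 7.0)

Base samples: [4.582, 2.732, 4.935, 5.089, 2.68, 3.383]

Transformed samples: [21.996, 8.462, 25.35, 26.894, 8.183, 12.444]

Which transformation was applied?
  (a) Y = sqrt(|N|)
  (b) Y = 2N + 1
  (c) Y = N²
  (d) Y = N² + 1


Checking option (d) Y = N² + 1:
  N = 4.582 -> Y = 21.996 ✓
  N = 2.732 -> Y = 8.462 ✓
  N = 4.935 -> Y = 25.35 ✓
All samples match this transformation.

(d) N² + 1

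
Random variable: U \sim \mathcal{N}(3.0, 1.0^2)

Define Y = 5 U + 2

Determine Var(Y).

For Y = aU + b: Var(Y) = a² * Var(U)
Var(U) = 1.0^2 = 1
Var(Y) = 5² * 1 = 25 * 1 = 25

25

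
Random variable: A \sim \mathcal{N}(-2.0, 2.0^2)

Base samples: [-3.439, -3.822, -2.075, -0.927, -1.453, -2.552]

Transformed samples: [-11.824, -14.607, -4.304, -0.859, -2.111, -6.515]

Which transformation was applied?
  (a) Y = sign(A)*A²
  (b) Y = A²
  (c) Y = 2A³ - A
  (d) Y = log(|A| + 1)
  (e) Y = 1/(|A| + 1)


Checking option (a) Y = sign(A)*A²:
  A = -3.439 -> Y = -11.824 ✓
  A = -3.822 -> Y = -14.607 ✓
  A = -2.075 -> Y = -4.304 ✓
All samples match this transformation.

(a) sign(A)*A²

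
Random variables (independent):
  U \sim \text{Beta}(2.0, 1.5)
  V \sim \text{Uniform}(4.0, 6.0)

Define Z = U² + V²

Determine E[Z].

E[Z] = E[U²] + E[V²]
E[U²] = Var(U) + E[U]² = 0.054421769 + 0.32653061 = 0.38095238
E[V²] = Var(V) + E[V]² = 0.33333333 + 25 = 25.333333
E[Z] = 0.38095238 + 25.333333 = 25.714286

25.714286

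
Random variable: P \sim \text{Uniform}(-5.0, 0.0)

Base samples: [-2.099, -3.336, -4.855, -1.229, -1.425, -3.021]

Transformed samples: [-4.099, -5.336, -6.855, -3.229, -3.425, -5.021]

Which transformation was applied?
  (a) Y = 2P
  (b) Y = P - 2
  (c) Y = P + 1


Checking option (b) Y = P - 2:
  P = -2.099 -> Y = -4.099 ✓
  P = -3.336 -> Y = -5.336 ✓
  P = -4.855 -> Y = -6.855 ✓
All samples match this transformation.

(b) P - 2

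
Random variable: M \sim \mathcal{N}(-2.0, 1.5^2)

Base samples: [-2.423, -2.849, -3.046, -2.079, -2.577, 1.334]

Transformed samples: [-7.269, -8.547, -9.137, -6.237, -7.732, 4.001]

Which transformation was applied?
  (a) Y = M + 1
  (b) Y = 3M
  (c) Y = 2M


Checking option (b) Y = 3M:
  M = -2.423 -> Y = -7.269 ✓
  M = -2.849 -> Y = -8.547 ✓
  M = -3.046 -> Y = -9.137 ✓
All samples match this transformation.

(b) 3M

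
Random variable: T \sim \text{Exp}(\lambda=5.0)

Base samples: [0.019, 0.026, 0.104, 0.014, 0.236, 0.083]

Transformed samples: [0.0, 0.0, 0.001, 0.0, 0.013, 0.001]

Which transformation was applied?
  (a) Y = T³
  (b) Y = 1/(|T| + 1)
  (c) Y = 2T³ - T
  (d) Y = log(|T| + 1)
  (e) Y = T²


Checking option (a) Y = T³:
  T = 0.019 -> Y = 0.0 ✓
  T = 0.026 -> Y = 0.0 ✓
  T = 0.104 -> Y = 0.001 ✓
All samples match this transformation.

(a) T³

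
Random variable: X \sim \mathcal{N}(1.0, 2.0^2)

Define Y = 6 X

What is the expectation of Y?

For Y = 6X:
E[Y] = 6 * E[X]
E[X] = 1.0 = 1
E[Y] = 6 * 1 = 6

6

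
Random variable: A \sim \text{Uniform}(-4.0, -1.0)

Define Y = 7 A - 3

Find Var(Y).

For Y = aA + b: Var(Y) = a² * Var(A)
Var(A) = (-1 + 4)^2/12 = 0.75
Var(Y) = 7² * 0.75 = 49 * 0.75 = 36.75

36.75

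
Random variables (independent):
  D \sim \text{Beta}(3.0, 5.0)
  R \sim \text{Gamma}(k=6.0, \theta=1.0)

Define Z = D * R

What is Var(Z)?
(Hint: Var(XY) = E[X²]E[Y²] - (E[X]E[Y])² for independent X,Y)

Var(XY) = E[X²]E[Y²] - (E[X]E[Y])²
E[D] = 0.375, Var(D) = 0.026041667
E[R] = 6, Var(R) = 6
E[D²] = 0.026041667 + 0.375² = 0.16666667
E[R²] = 6 + 6² = 42
Var(Z) = 0.16666667*42 - (0.375*6)²
= 7 - 5.0625 = 1.9375

1.9375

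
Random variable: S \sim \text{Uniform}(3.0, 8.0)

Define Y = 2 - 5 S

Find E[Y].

For Y = -5S + 2:
E[Y] = -5 * E[S] + 2
E[S] = (3 + 8)/2 = 5.5
E[Y] = -5 * 5.5 + 2 = -25.5

-25.5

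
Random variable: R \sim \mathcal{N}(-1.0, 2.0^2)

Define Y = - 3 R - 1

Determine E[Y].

For Y = -3R - 1:
E[Y] = -3 * E[R] - 1
E[R] = -1.0 = -1
E[Y] = -3 * (-1) - 1 = 2

2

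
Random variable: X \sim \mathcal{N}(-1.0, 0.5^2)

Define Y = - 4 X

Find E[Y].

For Y = -4X:
E[Y] = -4 * E[X]
E[X] = -1.0 = -1
E[Y] = -4 * (-1) = 4

4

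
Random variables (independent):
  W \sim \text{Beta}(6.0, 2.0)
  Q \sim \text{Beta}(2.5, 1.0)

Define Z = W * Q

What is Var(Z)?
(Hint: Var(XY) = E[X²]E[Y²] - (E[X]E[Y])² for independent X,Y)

Var(XY) = E[X²]E[Y²] - (E[X]E[Y])²
E[W] = 0.75, Var(W) = 0.020833333
E[Q] = 0.71428571, Var(Q) = 0.045351474
E[W²] = 0.020833333 + 0.75² = 0.58333333
E[Q²] = 0.045351474 + 0.71428571² = 0.55555556
Var(Z) = 0.58333333*0.55555556 - (0.75*0.71428571)²
= 0.32407407 - 0.2869898 = 0.037084278

0.037084278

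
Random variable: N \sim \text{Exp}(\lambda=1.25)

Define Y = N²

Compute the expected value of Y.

Using E[X²] = Var(X) + (E[X])²:
E[N] = 0.8
Var(N) = 1/1.25^2 = 0.64
E[N²] = 0.64 + 0.8² = 0.64 + 0.64 = 1.28

1.28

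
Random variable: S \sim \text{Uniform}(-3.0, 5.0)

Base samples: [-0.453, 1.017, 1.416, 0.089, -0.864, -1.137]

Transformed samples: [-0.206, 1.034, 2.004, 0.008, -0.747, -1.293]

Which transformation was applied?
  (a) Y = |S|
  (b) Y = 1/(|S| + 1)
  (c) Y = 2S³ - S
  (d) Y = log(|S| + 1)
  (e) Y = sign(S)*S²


Checking option (e) Y = sign(S)*S²:
  S = -0.453 -> Y = -0.206 ✓
  S = 1.017 -> Y = 1.034 ✓
  S = 1.416 -> Y = 2.004 ✓
All samples match this transformation.

(e) sign(S)*S²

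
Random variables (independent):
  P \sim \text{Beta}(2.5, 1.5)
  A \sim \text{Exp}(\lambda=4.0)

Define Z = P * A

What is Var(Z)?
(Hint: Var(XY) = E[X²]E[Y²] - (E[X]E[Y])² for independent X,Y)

Var(XY) = E[X²]E[Y²] - (E[X]E[Y])²
E[P] = 0.625, Var(P) = 0.046875
E[A] = 0.25, Var(A) = 0.0625
E[P²] = 0.046875 + 0.625² = 0.4375
E[A²] = 0.0625 + 0.25² = 0.125
Var(Z) = 0.4375*0.125 - (0.625*0.25)²
= 0.0546875 - 0.024414062 = 0.030273438

0.030273438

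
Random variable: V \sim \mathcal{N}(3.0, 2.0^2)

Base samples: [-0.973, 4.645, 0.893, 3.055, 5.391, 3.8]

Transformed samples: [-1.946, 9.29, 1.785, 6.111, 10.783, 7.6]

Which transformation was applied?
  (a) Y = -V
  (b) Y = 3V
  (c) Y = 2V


Checking option (c) Y = 2V:
  V = -0.973 -> Y = -1.946 ✓
  V = 4.645 -> Y = 9.29 ✓
  V = 0.893 -> Y = 1.785 ✓
All samples match this transformation.

(c) 2V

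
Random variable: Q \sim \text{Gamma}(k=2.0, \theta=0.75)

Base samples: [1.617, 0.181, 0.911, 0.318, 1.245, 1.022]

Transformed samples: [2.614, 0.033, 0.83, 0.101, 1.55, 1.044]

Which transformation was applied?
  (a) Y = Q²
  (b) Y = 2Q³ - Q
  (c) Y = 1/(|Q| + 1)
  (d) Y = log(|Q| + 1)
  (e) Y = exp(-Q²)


Checking option (a) Y = Q²:
  Q = 1.617 -> Y = 2.614 ✓
  Q = 0.181 -> Y = 0.033 ✓
  Q = 0.911 -> Y = 0.83 ✓
All samples match this transformation.

(a) Q²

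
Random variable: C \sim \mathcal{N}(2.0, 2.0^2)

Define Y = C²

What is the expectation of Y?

Using E[X²] = Var(X) + (E[X])²:
E[C] = 2
Var(C) = 2.0^2 = 4
E[C²] = 4 + 2² = 4 + 4 = 8

8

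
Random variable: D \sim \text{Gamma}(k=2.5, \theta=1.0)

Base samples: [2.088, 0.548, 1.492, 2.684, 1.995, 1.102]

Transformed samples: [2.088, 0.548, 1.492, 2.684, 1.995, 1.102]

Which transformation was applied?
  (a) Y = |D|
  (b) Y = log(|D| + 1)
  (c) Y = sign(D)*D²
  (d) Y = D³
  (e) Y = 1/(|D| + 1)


Checking option (a) Y = |D|:
  D = 2.088 -> Y = 2.088 ✓
  D = 0.548 -> Y = 0.548 ✓
  D = 1.492 -> Y = 1.492 ✓
All samples match this transformation.

(a) |D|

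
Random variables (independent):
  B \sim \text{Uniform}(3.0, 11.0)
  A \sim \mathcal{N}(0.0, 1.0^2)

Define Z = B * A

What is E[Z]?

For independent RVs: E[XY] = E[X]*E[Y]
E[B] = 7
E[A] = 0
E[Z] = 7 * 0 = 0

0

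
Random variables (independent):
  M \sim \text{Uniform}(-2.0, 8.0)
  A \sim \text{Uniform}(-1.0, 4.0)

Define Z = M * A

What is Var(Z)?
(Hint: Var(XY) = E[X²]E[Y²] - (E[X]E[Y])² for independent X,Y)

Var(XY) = E[X²]E[Y²] - (E[X]E[Y])²
E[M] = 3, Var(M) = 8.3333333
E[A] = 1.5, Var(A) = 2.0833333
E[M²] = 8.3333333 + 3² = 17.333333
E[A²] = 2.0833333 + 1.5² = 4.3333333
Var(Z) = 17.333333*4.3333333 - (3*1.5)²
= 75.111111 - 20.25 = 54.861111

54.861111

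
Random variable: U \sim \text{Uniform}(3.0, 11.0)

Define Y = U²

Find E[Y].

Using E[X²] = Var(X) + (E[X])²:
E[U] = 7
Var(U) = (11 - 3)^2/12 = 5.3333333
E[U²] = 5.3333333 + 7² = 5.3333333 + 49 = 54.333333

54.333333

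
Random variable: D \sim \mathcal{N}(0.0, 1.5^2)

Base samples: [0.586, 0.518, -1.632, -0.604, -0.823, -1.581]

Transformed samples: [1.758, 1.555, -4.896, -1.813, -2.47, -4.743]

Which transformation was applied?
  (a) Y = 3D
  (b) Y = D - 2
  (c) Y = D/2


Checking option (a) Y = 3D:
  D = 0.586 -> Y = 1.758 ✓
  D = 0.518 -> Y = 1.555 ✓
  D = -1.632 -> Y = -4.896 ✓
All samples match this transformation.

(a) 3D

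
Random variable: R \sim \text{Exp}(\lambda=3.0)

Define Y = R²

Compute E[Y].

Using E[X²] = Var(X) + (E[X])²:
E[R] = 0.33333333
Var(R) = 1/3.0^2 = 0.11111111
E[R²] = 0.11111111 + 0.33333333² = 0.11111111 + 0.11111111 = 0.22222222

0.22222222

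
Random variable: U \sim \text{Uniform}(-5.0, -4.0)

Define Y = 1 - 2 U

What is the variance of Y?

For Y = aU + b: Var(Y) = a² * Var(U)
Var(U) = (-4 + 5)^2/12 = 0.083333333
Var(Y) = (-2)² * 0.083333333 = 4 * 0.083333333 = 0.33333333

0.33333333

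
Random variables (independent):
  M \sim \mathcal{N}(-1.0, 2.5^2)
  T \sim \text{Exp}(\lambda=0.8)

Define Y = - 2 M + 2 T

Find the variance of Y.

For independent RVs: Var(aX + bY) = a²Var(X) + b²Var(Y)
Var(M) = 6.25
Var(T) = 1.5625
Var(Y) = (-2)²*6.25 + 2²*1.5625
= 4*6.25 + 4*1.5625 = 31.25

31.25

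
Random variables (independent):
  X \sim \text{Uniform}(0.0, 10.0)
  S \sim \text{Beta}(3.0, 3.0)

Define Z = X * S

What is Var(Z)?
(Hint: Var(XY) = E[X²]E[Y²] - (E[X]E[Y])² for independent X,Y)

Var(XY) = E[X²]E[Y²] - (E[X]E[Y])²
E[X] = 5, Var(X) = 8.3333333
E[S] = 0.5, Var(S) = 0.035714286
E[X²] = 8.3333333 + 5² = 33.333333
E[S²] = 0.035714286 + 0.5² = 0.28571429
Var(Z) = 33.333333*0.28571429 - (5*0.5)²
= 9.5238095 - 6.25 = 3.2738095

3.2738095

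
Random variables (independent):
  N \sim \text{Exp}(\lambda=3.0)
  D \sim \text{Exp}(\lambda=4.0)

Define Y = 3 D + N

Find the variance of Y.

For independent RVs: Var(aX + bY) = a²Var(X) + b²Var(Y)
Var(N) = 0.11111111
Var(D) = 0.0625
Var(Y) = 1²*0.11111111 + 3²*0.0625
= 1*0.11111111 + 9*0.0625 = 0.67361111

0.67361111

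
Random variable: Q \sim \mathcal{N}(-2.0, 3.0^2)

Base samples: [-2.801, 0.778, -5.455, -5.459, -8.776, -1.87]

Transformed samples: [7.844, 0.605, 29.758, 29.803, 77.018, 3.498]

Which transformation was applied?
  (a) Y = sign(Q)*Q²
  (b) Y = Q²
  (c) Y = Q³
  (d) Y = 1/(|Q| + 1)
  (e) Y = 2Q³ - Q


Checking option (b) Y = Q²:
  Q = -2.801 -> Y = 7.844 ✓
  Q = 0.778 -> Y = 0.605 ✓
  Q = -5.455 -> Y = 29.758 ✓
All samples match this transformation.

(b) Q²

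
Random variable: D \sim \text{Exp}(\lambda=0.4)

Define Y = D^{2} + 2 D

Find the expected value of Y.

E[Y] = 1*E[D²] + 2*E[D]
E[D] = 2.5
E[D²] = Var(D) + (E[D])² = 6.25 + 6.25 = 12.5
E[Y] = 1*12.5 + 2*2.5 = 17.5

17.5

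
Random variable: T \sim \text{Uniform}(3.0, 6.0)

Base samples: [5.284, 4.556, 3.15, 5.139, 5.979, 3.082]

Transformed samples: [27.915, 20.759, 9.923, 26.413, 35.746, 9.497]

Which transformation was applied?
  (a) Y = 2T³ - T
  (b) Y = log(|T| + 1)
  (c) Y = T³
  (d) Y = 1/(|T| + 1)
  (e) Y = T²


Checking option (e) Y = T²:
  T = 5.284 -> Y = 27.915 ✓
  T = 4.556 -> Y = 20.759 ✓
  T = 3.15 -> Y = 9.923 ✓
All samples match this transformation.

(e) T²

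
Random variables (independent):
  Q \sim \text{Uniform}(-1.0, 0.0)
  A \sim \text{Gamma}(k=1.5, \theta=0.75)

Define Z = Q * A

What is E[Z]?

For independent RVs: E[XY] = E[X]*E[Y]
E[Q] = -0.5
E[A] = 1.125
E[Z] = -0.5 * 1.125 = -0.5625

-0.5625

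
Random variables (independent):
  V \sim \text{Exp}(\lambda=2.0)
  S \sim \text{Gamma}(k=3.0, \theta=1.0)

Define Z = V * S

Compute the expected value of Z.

For independent RVs: E[XY] = E[X]*E[Y]
E[V] = 0.5
E[S] = 3
E[Z] = 0.5 * 3 = 1.5

1.5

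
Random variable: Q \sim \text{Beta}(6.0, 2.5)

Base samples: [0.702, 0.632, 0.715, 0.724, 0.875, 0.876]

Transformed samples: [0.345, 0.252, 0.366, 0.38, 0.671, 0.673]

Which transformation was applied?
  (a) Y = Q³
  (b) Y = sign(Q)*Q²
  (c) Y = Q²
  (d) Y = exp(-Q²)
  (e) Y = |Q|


Checking option (a) Y = Q³:
  Q = 0.702 -> Y = 0.345 ✓
  Q = 0.632 -> Y = 0.252 ✓
  Q = 0.715 -> Y = 0.366 ✓
All samples match this transformation.

(a) Q³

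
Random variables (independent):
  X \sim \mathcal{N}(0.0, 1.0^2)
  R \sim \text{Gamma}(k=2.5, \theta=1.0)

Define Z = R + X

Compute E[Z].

E[Z] = 1*E[X] + 1*E[R]
E[X] = 0
E[R] = 2.5
E[Z] = 1*0 + 1*2.5 = 2.5

2.5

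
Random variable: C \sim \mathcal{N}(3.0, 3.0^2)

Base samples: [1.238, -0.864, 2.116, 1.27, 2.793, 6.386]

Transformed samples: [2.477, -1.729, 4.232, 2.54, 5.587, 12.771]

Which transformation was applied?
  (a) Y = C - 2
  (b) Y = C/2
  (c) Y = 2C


Checking option (c) Y = 2C:
  C = 1.238 -> Y = 2.477 ✓
  C = -0.864 -> Y = -1.729 ✓
  C = 2.116 -> Y = 4.232 ✓
All samples match this transformation.

(c) 2C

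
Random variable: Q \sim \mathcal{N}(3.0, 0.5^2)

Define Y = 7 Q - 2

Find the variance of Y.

For Y = aQ + b: Var(Y) = a² * Var(Q)
Var(Q) = 0.5^2 = 0.25
Var(Y) = 7² * 0.25 = 49 * 0.25 = 12.25

12.25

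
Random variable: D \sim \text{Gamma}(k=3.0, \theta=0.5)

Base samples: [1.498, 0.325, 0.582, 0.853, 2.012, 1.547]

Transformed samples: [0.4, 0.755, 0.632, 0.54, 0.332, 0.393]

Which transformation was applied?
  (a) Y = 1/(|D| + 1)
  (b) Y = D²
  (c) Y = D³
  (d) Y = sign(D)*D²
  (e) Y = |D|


Checking option (a) Y = 1/(|D| + 1):
  D = 1.498 -> Y = 0.4 ✓
  D = 0.325 -> Y = 0.755 ✓
  D = 0.582 -> Y = 0.632 ✓
All samples match this transformation.

(a) 1/(|D| + 1)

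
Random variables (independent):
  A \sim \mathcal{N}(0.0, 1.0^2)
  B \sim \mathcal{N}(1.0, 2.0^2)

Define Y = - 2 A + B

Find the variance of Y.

For independent RVs: Var(aX + bY) = a²Var(X) + b²Var(Y)
Var(A) = 1
Var(B) = 4
Var(Y) = (-2)²*1 + 1²*4
= 4*1 + 1*4 = 8

8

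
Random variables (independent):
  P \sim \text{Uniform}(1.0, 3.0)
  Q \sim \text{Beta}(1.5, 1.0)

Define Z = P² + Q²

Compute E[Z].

E[Z] = E[P²] + E[Q²]
E[P²] = Var(P) + E[P]² = 0.33333333 + 4 = 4.3333333
E[Q²] = Var(Q) + E[Q]² = 0.068571429 + 0.36 = 0.42857143
E[Z] = 4.3333333 + 0.42857143 = 4.7619048

4.7619048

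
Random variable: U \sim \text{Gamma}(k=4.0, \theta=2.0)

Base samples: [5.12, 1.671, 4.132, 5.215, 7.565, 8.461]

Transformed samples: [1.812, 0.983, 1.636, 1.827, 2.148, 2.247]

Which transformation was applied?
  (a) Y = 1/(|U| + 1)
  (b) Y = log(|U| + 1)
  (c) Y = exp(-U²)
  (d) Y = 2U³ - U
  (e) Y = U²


Checking option (b) Y = log(|U| + 1):
  U = 5.12 -> Y = 1.812 ✓
  U = 1.671 -> Y = 0.983 ✓
  U = 4.132 -> Y = 1.636 ✓
All samples match this transformation.

(b) log(|U| + 1)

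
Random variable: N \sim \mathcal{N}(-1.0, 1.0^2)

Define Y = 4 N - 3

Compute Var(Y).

For Y = aN + b: Var(Y) = a² * Var(N)
Var(N) = 1.0^2 = 1
Var(Y) = 4² * 1 = 16 * 1 = 16

16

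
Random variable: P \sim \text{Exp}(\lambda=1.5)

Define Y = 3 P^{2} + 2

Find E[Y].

E[Y] = 3*E[P²] + 2
E[P] = 0.66666667
E[P²] = Var(P) + (E[P])² = 0.44444444 + 0.44444444 = 0.88888889
E[Y] = 3*0.88888889 + 2 = 4.6666667

4.6666667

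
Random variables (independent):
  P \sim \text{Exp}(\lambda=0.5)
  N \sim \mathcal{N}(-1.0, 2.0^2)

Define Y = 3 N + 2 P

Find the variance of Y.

For independent RVs: Var(aX + bY) = a²Var(X) + b²Var(Y)
Var(P) = 4
Var(N) = 4
Var(Y) = 2²*4 + 3²*4
= 4*4 + 9*4 = 52

52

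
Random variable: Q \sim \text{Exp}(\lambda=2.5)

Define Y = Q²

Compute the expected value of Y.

E[Q²] = Var(Q) + (E[Q])² = 0.16 + 0.16 = 0.32

0.32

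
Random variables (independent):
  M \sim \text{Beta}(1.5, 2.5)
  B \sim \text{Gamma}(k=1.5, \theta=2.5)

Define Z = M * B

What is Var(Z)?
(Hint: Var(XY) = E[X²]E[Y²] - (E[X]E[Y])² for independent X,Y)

Var(XY) = E[X²]E[Y²] - (E[X]E[Y])²
E[M] = 0.375, Var(M) = 0.046875
E[B] = 3.75, Var(B) = 9.375
E[M²] = 0.046875 + 0.375² = 0.1875
E[B²] = 9.375 + 3.75² = 23.4375
Var(Z) = 0.1875*23.4375 - (0.375*3.75)²
= 4.3945312 - 1.9775391 = 2.4169922

2.4169922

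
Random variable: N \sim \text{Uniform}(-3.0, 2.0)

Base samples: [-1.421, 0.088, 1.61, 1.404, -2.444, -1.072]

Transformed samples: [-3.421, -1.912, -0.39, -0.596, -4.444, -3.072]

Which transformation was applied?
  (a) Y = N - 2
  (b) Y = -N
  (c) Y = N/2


Checking option (a) Y = N - 2:
  N = -1.421 -> Y = -3.421 ✓
  N = 0.088 -> Y = -1.912 ✓
  N = 1.61 -> Y = -0.39 ✓
All samples match this transformation.

(a) N - 2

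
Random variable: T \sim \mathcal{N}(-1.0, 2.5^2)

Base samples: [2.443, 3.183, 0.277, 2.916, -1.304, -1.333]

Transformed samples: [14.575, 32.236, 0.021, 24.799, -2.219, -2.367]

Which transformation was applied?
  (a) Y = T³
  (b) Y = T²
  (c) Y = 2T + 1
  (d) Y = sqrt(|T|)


Checking option (a) Y = T³:
  T = 2.443 -> Y = 14.575 ✓
  T = 3.183 -> Y = 32.236 ✓
  T = 0.277 -> Y = 0.021 ✓
All samples match this transformation.

(a) T³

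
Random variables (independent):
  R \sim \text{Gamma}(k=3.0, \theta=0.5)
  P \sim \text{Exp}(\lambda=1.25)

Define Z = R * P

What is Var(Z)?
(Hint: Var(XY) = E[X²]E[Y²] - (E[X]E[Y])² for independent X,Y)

Var(XY) = E[X²]E[Y²] - (E[X]E[Y])²
E[R] = 1.5, Var(R) = 0.75
E[P] = 0.8, Var(P) = 0.64
E[R²] = 0.75 + 1.5² = 3
E[P²] = 0.64 + 0.8² = 1.28
Var(Z) = 3*1.28 - (1.5*0.8)²
= 3.84 - 1.44 = 2.4

2.4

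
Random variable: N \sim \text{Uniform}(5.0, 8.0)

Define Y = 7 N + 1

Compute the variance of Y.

For Y = aN + b: Var(Y) = a² * Var(N)
Var(N) = (8 - 5)^2/12 = 0.75
Var(Y) = 7² * 0.75 = 49 * 0.75 = 36.75

36.75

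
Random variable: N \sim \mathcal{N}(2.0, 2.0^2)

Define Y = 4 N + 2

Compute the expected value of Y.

For Y = 4N + 2:
E[Y] = 4 * E[N] + 2
E[N] = 2.0 = 2
E[Y] = 4 * 2 + 2 = 10

10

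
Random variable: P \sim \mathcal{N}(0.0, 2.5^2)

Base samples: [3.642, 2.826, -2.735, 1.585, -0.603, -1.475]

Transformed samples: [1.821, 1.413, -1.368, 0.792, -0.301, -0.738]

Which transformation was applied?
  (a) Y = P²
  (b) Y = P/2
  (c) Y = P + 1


Checking option (b) Y = P/2:
  P = 3.642 -> Y = 1.821 ✓
  P = 2.826 -> Y = 1.413 ✓
  P = -2.735 -> Y = -1.368 ✓
All samples match this transformation.

(b) P/2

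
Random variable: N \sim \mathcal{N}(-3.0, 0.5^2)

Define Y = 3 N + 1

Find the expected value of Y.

For Y = 3N + 1:
E[Y] = 3 * E[N] + 1
E[N] = -3.0 = -3
E[Y] = 3 * (-3) + 1 = -8

-8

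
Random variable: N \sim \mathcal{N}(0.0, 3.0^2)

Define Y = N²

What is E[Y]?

Using E[X²] = Var(X) + (E[X])²:
E[N] = 0
Var(N) = 3.0^2 = 9
E[N²] = 9 + 0² = 9 + 0 = 9

9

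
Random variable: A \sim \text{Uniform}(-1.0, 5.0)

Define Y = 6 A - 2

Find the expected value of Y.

For Y = 6A - 2:
E[Y] = 6 * E[A] - 2
E[A] = (-1 + 5)/2 = 2
E[Y] = 6 * 2 - 2 = 10

10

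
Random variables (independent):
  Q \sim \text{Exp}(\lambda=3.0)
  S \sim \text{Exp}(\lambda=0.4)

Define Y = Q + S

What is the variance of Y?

For independent RVs: Var(aX + bY) = a²Var(X) + b²Var(Y)
Var(Q) = 0.11111111
Var(S) = 6.25
Var(Y) = 1²*0.11111111 + 1²*6.25
= 1*0.11111111 + 1*6.25 = 6.3611111

6.3611111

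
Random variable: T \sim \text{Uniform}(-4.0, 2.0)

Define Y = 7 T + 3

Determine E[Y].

For Y = 7T + 3:
E[Y] = 7 * E[T] + 3
E[T] = (-4 + 2)/2 = -1
E[Y] = 7 * (-1) + 3 = -4

-4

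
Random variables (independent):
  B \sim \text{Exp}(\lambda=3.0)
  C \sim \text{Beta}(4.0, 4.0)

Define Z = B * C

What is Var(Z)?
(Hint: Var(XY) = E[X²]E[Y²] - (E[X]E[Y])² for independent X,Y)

Var(XY) = E[X²]E[Y²] - (E[X]E[Y])²
E[B] = 0.33333333, Var(B) = 0.11111111
E[C] = 0.5, Var(C) = 0.027777778
E[B²] = 0.11111111 + 0.33333333² = 0.22222222
E[C²] = 0.027777778 + 0.5² = 0.27777778
Var(Z) = 0.22222222*0.27777778 - (0.33333333*0.5)²
= 0.061728395 - 0.027777778 = 0.033950617

0.033950617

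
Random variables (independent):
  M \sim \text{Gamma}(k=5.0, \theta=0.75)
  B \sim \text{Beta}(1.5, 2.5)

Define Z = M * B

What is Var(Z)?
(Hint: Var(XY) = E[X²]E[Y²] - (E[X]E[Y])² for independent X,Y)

Var(XY) = E[X²]E[Y²] - (E[X]E[Y])²
E[M] = 3.75, Var(M) = 2.8125
E[B] = 0.375, Var(B) = 0.046875
E[M²] = 2.8125 + 3.75² = 16.875
E[B²] = 0.046875 + 0.375² = 0.1875
Var(Z) = 16.875*0.1875 - (3.75*0.375)²
= 3.1640625 - 1.9775391 = 1.1865234

1.1865234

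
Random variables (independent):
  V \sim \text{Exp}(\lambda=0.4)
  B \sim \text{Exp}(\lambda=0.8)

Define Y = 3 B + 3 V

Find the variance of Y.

For independent RVs: Var(aX + bY) = a²Var(X) + b²Var(Y)
Var(V) = 6.25
Var(B) = 1.5625
Var(Y) = 3²*6.25 + 3²*1.5625
= 9*6.25 + 9*1.5625 = 70.3125

70.3125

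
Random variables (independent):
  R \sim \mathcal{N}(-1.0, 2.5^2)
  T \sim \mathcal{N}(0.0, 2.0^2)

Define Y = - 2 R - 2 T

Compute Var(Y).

For independent RVs: Var(aX + bY) = a²Var(X) + b²Var(Y)
Var(R) = 6.25
Var(T) = 4
Var(Y) = (-2)²*6.25 + (-2)²*4
= 4*6.25 + 4*4 = 41

41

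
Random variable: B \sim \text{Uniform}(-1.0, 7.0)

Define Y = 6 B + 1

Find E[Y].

For Y = 6B + 1:
E[Y] = 6 * E[B] + 1
E[B] = (-1 + 7)/2 = 3
E[Y] = 6 * 3 + 1 = 19

19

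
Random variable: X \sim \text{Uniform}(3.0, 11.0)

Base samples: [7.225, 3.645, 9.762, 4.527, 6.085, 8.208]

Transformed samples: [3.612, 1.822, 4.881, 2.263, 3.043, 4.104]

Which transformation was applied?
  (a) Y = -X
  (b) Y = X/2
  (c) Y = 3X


Checking option (b) Y = X/2:
  X = 7.225 -> Y = 3.612 ✓
  X = 3.645 -> Y = 1.822 ✓
  X = 9.762 -> Y = 4.881 ✓
All samples match this transformation.

(b) X/2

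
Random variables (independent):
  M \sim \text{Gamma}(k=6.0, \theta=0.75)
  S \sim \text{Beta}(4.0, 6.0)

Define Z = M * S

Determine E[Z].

For independent RVs: E[XY] = E[X]*E[Y]
E[M] = 4.5
E[S] = 0.4
E[Z] = 4.5 * 0.4 = 1.8

1.8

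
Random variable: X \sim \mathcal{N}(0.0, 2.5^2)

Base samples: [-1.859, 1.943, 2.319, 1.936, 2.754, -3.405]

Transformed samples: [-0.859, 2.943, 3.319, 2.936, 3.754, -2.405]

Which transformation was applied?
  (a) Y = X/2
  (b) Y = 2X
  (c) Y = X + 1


Checking option (c) Y = X + 1:
  X = -1.859 -> Y = -0.859 ✓
  X = 1.943 -> Y = 2.943 ✓
  X = 2.319 -> Y = 3.319 ✓
All samples match this transformation.

(c) X + 1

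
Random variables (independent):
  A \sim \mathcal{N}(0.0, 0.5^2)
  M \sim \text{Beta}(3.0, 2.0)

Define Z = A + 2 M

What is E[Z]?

E[Z] = 1*E[A] + 2*E[M]
E[A] = 0
E[M] = 0.6
E[Z] = 1*0 + 2*0.6 = 1.2

1.2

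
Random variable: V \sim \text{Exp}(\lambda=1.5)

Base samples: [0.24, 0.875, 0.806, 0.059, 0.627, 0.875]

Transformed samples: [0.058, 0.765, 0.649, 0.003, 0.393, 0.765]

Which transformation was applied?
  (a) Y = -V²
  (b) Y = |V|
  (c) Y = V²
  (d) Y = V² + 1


Checking option (c) Y = V²:
  V = 0.24 -> Y = 0.058 ✓
  V = 0.875 -> Y = 0.765 ✓
  V = 0.806 -> Y = 0.649 ✓
All samples match this transformation.

(c) V²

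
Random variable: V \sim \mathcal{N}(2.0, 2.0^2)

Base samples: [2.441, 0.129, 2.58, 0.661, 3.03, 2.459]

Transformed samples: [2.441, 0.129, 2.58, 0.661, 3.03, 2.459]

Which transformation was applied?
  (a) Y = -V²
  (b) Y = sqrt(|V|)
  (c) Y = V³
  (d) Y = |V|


Checking option (d) Y = |V|:
  V = 2.441 -> Y = 2.441 ✓
  V = 0.129 -> Y = 0.129 ✓
  V = 2.58 -> Y = 2.58 ✓
All samples match this transformation.

(d) |V|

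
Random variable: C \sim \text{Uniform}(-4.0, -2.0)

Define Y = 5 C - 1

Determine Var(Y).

For Y = aC + b: Var(Y) = a² * Var(C)
Var(C) = (-2 + 4)^2/12 = 0.33333333
Var(Y) = 5² * 0.33333333 = 25 * 0.33333333 = 8.3333333

8.3333333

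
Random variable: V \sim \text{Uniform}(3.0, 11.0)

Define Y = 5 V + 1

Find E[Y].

For Y = 5V + 1:
E[Y] = 5 * E[V] + 1
E[V] = (3 + 11)/2 = 7
E[Y] = 5 * 7 + 1 = 36

36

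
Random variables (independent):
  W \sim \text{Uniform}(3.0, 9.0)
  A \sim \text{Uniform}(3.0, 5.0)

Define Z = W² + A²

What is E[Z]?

E[Z] = E[W²] + E[A²]
E[W²] = Var(W) + E[W]² = 3 + 36 = 39
E[A²] = Var(A) + E[A]² = 0.33333333 + 16 = 16.333333
E[Z] = 39 + 16.333333 = 55.333333

55.333333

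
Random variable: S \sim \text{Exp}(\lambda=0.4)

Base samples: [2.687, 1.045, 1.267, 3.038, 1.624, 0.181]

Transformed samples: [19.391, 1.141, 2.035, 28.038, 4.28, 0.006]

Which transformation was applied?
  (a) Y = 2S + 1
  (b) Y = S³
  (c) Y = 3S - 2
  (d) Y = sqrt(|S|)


Checking option (b) Y = S³:
  S = 2.687 -> Y = 19.391 ✓
  S = 1.045 -> Y = 1.141 ✓
  S = 1.267 -> Y = 2.035 ✓
All samples match this transformation.

(b) S³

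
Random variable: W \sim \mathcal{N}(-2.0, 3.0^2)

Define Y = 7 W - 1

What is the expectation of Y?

For Y = 7W - 1:
E[Y] = 7 * E[W] - 1
E[W] = -2.0 = -2
E[Y] = 7 * (-2) - 1 = -15

-15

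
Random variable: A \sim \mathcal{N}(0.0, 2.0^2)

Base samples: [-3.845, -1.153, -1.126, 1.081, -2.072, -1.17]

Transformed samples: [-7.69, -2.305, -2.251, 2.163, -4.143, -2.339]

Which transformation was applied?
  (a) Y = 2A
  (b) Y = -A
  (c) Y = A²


Checking option (a) Y = 2A:
  A = -3.845 -> Y = -7.69 ✓
  A = -1.153 -> Y = -2.305 ✓
  A = -1.126 -> Y = -2.251 ✓
All samples match this transformation.

(a) 2A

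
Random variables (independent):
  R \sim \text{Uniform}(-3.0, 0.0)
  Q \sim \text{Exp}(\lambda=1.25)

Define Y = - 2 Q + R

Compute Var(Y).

For independent RVs: Var(aX + bY) = a²Var(X) + b²Var(Y)
Var(R) = 0.75
Var(Q) = 0.64
Var(Y) = 1²*0.75 + (-2)²*0.64
= 1*0.75 + 4*0.64 = 3.31

3.31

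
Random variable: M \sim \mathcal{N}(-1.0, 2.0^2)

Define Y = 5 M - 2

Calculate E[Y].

For Y = 5M - 2:
E[Y] = 5 * E[M] - 2
E[M] = -1.0 = -1
E[Y] = 5 * (-1) - 2 = -7

-7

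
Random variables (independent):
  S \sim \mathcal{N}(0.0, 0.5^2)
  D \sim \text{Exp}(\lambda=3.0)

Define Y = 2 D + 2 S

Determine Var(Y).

For independent RVs: Var(aX + bY) = a²Var(X) + b²Var(Y)
Var(S) = 0.25
Var(D) = 0.11111111
Var(Y) = 2²*0.25 + 2²*0.11111111
= 4*0.25 + 4*0.11111111 = 1.4444444

1.4444444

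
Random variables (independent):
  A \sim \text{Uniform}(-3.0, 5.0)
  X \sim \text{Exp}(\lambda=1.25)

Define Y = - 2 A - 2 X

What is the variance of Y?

For independent RVs: Var(aX + bY) = a²Var(X) + b²Var(Y)
Var(A) = 5.3333333
Var(X) = 0.64
Var(Y) = (-2)²*5.3333333 + (-2)²*0.64
= 4*5.3333333 + 4*0.64 = 23.893333

23.893333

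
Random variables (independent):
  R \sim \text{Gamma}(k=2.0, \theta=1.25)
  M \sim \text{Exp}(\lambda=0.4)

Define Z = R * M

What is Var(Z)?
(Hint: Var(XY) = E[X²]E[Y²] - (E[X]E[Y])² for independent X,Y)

Var(XY) = E[X²]E[Y²] - (E[X]E[Y])²
E[R] = 2.5, Var(R) = 3.125
E[M] = 2.5, Var(M) = 6.25
E[R²] = 3.125 + 2.5² = 9.375
E[M²] = 6.25 + 2.5² = 12.5
Var(Z) = 9.375*12.5 - (2.5*2.5)²
= 117.1875 - 39.0625 = 78.125

78.125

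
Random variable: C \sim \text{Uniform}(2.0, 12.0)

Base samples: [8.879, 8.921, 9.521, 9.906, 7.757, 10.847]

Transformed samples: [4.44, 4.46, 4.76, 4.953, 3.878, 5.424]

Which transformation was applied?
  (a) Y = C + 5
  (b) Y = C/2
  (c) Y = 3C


Checking option (b) Y = C/2:
  C = 8.879 -> Y = 4.44 ✓
  C = 8.921 -> Y = 4.46 ✓
  C = 9.521 -> Y = 4.76 ✓
All samples match this transformation.

(b) C/2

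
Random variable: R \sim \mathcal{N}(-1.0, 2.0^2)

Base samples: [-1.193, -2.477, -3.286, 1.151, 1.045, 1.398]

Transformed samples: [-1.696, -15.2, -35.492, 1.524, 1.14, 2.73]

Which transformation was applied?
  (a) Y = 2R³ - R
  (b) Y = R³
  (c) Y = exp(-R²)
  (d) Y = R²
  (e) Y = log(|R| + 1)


Checking option (b) Y = R³:
  R = -1.193 -> Y = -1.696 ✓
  R = -2.477 -> Y = -15.2 ✓
  R = -3.286 -> Y = -35.492 ✓
All samples match this transformation.

(b) R³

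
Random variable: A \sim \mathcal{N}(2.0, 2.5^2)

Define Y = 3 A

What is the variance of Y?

For Y = aA + b: Var(Y) = a² * Var(A)
Var(A) = 2.5^2 = 6.25
Var(Y) = 3² * 6.25 = 9 * 6.25 = 56.25

56.25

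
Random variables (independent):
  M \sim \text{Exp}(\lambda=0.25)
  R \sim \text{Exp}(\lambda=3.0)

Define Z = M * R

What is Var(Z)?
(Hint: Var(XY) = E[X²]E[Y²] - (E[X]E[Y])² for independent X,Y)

Var(XY) = E[X²]E[Y²] - (E[X]E[Y])²
E[M] = 4, Var(M) = 16
E[R] = 0.33333333, Var(R) = 0.11111111
E[M²] = 16 + 4² = 32
E[R²] = 0.11111111 + 0.33333333² = 0.22222222
Var(Z) = 32*0.22222222 - (4*0.33333333)²
= 7.1111111 - 1.7777778 = 5.3333333

5.3333333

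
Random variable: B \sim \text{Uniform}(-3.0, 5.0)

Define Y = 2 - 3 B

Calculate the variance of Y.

For Y = aB + b: Var(Y) = a² * Var(B)
Var(B) = (5 + 3)^2/12 = 5.3333333
Var(Y) = (-3)² * 5.3333333 = 9 * 5.3333333 = 48

48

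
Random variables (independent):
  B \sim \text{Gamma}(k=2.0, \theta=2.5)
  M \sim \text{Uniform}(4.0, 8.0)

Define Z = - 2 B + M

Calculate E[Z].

E[Z] = -2*E[B] + 1*E[M]
E[B] = 5
E[M] = 6
E[Z] = -2*5 + 1*6 = -4

-4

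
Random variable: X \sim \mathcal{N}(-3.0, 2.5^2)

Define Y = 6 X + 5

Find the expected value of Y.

For Y = 6X + 5:
E[Y] = 6 * E[X] + 5
E[X] = -3.0 = -3
E[Y] = 6 * (-3) + 5 = -13

-13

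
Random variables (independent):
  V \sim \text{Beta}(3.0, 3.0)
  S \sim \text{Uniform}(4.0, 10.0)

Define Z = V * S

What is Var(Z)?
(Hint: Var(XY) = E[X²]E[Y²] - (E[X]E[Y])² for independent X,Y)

Var(XY) = E[X²]E[Y²] - (E[X]E[Y])²
E[V] = 0.5, Var(V) = 0.035714286
E[S] = 7, Var(S) = 3
E[V²] = 0.035714286 + 0.5² = 0.28571429
E[S²] = 3 + 7² = 52
Var(Z) = 0.28571429*52 - (0.5*7)²
= 14.857143 - 12.25 = 2.6071429

2.6071429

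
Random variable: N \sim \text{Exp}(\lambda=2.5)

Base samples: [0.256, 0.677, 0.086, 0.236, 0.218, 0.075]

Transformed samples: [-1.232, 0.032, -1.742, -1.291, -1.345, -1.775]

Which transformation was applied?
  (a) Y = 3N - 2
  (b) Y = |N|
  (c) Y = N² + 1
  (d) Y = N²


Checking option (a) Y = 3N - 2:
  N = 0.256 -> Y = -1.232 ✓
  N = 0.677 -> Y = 0.032 ✓
  N = 0.086 -> Y = -1.742 ✓
All samples match this transformation.

(a) 3N - 2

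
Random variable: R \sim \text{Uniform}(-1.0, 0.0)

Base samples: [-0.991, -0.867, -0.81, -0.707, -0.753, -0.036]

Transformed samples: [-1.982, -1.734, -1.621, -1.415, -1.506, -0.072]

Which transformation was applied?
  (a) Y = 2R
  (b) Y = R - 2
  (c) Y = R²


Checking option (a) Y = 2R:
  R = -0.991 -> Y = -1.982 ✓
  R = -0.867 -> Y = -1.734 ✓
  R = -0.81 -> Y = -1.621 ✓
All samples match this transformation.

(a) 2R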